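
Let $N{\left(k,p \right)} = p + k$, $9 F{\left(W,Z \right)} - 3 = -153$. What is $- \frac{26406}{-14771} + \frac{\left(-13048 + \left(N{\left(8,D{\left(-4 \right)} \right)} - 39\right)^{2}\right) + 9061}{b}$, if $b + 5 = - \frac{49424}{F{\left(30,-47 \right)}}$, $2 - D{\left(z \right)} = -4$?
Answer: $\frac{712831916}{1093216481} \approx 0.65205$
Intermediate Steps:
$F{\left(W,Z \right)} = - \frac{50}{3}$ ($F{\left(W,Z \right)} = \frac{1}{3} + \frac{1}{9} \left(-153\right) = \frac{1}{3} - 17 = - \frac{50}{3}$)
$D{\left(z \right)} = 6$ ($D{\left(z \right)} = 2 - -4 = 2 + 4 = 6$)
$N{\left(k,p \right)} = k + p$
$b = \frac{74011}{25}$ ($b = -5 - \frac{49424}{- \frac{50}{3}} = -5 - - \frac{74136}{25} = -5 + \frac{74136}{25} = \frac{74011}{25} \approx 2960.4$)
$- \frac{26406}{-14771} + \frac{\left(-13048 + \left(N{\left(8,D{\left(-4 \right)} \right)} - 39\right)^{2}\right) + 9061}{b} = - \frac{26406}{-14771} + \frac{\left(-13048 + \left(\left(8 + 6\right) - 39\right)^{2}\right) + 9061}{\frac{74011}{25}} = \left(-26406\right) \left(- \frac{1}{14771}\right) + \left(\left(-13048 + \left(14 - 39\right)^{2}\right) + 9061\right) \frac{25}{74011} = \frac{26406}{14771} + \left(\left(-13048 + \left(-25\right)^{2}\right) + 9061\right) \frac{25}{74011} = \frac{26406}{14771} + \left(\left(-13048 + 625\right) + 9061\right) \frac{25}{74011} = \frac{26406}{14771} + \left(-12423 + 9061\right) \frac{25}{74011} = \frac{26406}{14771} - \frac{84050}{74011} = \frac{712831916}{1093216481}$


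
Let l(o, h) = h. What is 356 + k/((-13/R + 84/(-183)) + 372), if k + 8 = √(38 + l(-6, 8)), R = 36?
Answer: 290161948/815111 + 2196*√46/815111 ≈ 356.00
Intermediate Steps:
k = -8 + √46 (k = -8 + √(38 + 8) = -8 + √46 ≈ -1.2177)
356 + k/((-13/R + 84/(-183)) + 372) = 356 + (-8 + √46)/((-13/36 + 84/(-183)) + 372) = 356 + (-8 + √46)/((-13*1/36 + 84*(-1/183)) + 372) = 356 + (-8 + √46)/((-13/36 - 28/61) + 372) = 356 + (-8 + √46)/(-1801/2196 + 372) = 356 + (-8 + √46)/(815111/2196) = 356 + 2196*(-8 + √46)/815111 = 356 + (-17568/815111 + 2196*√46/815111) = 290161948/815111 + 2196*√46/815111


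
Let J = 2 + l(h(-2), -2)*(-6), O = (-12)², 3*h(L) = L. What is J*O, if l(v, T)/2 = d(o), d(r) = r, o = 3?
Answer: -4896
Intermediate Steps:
h(L) = L/3
l(v, T) = 6 (l(v, T) = 2*3 = 6)
O = 144
J = -34 (J = 2 + 6*(-6) = 2 - 36 = -34)
J*O = -34*144 = -4896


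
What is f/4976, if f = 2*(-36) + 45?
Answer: -27/4976 ≈ -0.0054260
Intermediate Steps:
f = -27 (f = -72 + 45 = -27)
f/4976 = -27/4976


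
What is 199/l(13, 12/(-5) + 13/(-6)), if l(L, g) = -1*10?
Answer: -199/10 ≈ -19.900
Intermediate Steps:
l(L, g) = -10
199/l(13, 12/(-5) + 13/(-6)) = 199/(-10) = 199*(-1/10) = -199/10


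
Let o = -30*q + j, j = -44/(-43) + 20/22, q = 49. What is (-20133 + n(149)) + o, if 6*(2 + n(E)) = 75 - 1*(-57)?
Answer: -10207845/473 ≈ -21581.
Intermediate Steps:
j = 914/473 (j = -44*(-1/43) + 20*(1/22) = 44/43 + 10/11 = 914/473 ≈ 1.9323)
n(E) = 20 (n(E) = -2 + (75 - 1*(-57))/6 = -2 + (75 + 57)/6 = -2 + (⅙)*132 = -2 + 22 = 20)
o = -694396/473 (o = -30*49 + 914/473 = -1470 + 914/473 = -694396/473 ≈ -1468.1)
(-20133 + n(149)) + o = (-20133 + 20) - 694396/473 = -20113 - 694396/473 = -10207845/473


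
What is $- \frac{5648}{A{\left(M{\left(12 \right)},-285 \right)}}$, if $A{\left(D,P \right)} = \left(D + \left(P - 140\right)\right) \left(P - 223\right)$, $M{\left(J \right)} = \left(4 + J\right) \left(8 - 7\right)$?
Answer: $- \frac{1412}{51943} \approx -0.027184$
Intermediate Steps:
$M{\left(J \right)} = 4 + J$ ($M{\left(J \right)} = \left(4 + J\right) 1 = 4 + J$)
$A{\left(D,P \right)} = \left(-223 + P\right) \left(-140 + D + P\right)$ ($A{\left(D,P \right)} = \left(D + \left(P - 140\right)\right) \left(-223 + P\right) = \left(D + \left(-140 + P\right)\right) \left(-223 + P\right) = \left(-140 + D + P\right) \left(-223 + P\right) = \left(-223 + P\right) \left(-140 + D + P\right)$)
$- \frac{5648}{A{\left(M{\left(12 \right)},-285 \right)}} = - \frac{5648}{31220 + \left(-285\right)^{2} - -103455 - 223 \left(4 + 12\right) + \left(4 + 12\right) \left(-285\right)} = - \frac{5648}{31220 + 81225 + 103455 - 3568 + 16 \left(-285\right)} = - \frac{5648}{31220 + 81225 + 103455 - 3568 - 4560} = - \frac{5648}{207772} = \left(-5648\right) \frac{1}{207772} = - \frac{1412}{51943}$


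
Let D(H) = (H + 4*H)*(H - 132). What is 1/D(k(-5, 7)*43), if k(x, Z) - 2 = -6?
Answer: 1/261440 ≈ 3.8250e-6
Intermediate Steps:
k(x, Z) = -4 (k(x, Z) = 2 - 6 = -4)
D(H) = 5*H*(-132 + H) (D(H) = (5*H)*(-132 + H) = 5*H*(-132 + H))
1/D(k(-5, 7)*43) = 1/(5*(-4*43)*(-132 - 4*43)) = 1/(5*(-172)*(-132 - 172)) = 1/(5*(-172)*(-304)) = 1/261440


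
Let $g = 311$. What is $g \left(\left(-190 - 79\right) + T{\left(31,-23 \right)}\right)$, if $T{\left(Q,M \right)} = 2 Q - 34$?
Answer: $-74951$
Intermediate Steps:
$T{\left(Q,M \right)} = -34 + 2 Q$
$g \left(\left(-190 - 79\right) + T{\left(31,-23 \right)}\right) = 311 \left(\left(-190 - 79\right) + \left(-34 + 2 \cdot 31\right)\right) = 311 \left(-269 + \left(-34 + 62\right)\right) = 311 \left(-269 + 28\right) = 311 \left(-241\right) = -74951$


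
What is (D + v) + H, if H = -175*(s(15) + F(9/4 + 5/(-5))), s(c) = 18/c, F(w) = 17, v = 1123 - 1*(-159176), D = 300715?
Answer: 457829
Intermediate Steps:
v = 160299 (v = 1123 + 159176 = 160299)
H = -3185 (H = -175*(18/15 + 17) = -175*(18*(1/15) + 17) = -175*(6/5 + 17) = -175*91/5 = -3185)
(D + v) + H = (300715 + 160299) - 3185 = 461014 - 3185 = 457829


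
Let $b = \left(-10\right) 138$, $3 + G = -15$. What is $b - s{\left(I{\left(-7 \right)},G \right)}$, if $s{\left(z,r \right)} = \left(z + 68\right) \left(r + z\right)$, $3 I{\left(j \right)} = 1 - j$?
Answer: $- \frac{2668}{9} \approx -296.44$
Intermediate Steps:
$G = -18$ ($G = -3 - 15 = -18$)
$I{\left(j \right)} = \frac{1}{3} - \frac{j}{3}$ ($I{\left(j \right)} = \frac{1 - j}{3} = \frac{1}{3} - \frac{j}{3}$)
$s{\left(z,r \right)} = \left(68 + z\right) \left(r + z\right)$
$b = -1380$
$b - s{\left(I{\left(-7 \right)},G \right)} = -1380 - \left(\left(\frac{1}{3} - - \frac{7}{3}\right)^{2} + 68 \left(-18\right) + 68 \left(\frac{1}{3} - - \frac{7}{3}\right) - 18 \left(\frac{1}{3} - - \frac{7}{3}\right)\right) = -1380 - \left(\left(\frac{1}{3} + \frac{7}{3}\right)^{2} - 1224 + 68 \left(\frac{1}{3} + \frac{7}{3}\right) - 18 \left(\frac{1}{3} + \frac{7}{3}\right)\right) = -1380 - \left(\left(\frac{8}{3}\right)^{2} - 1224 + 68 \cdot \frac{8}{3} - 48\right) = -1380 - \left(\frac{64}{9} - 1224 + \frac{544}{3} - 48\right) = -1380 - - \frac{9752}{9} = -1380 + \frac{9752}{9} = - \frac{2668}{9}$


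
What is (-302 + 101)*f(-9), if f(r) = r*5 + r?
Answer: 10854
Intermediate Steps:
f(r) = 6*r (f(r) = 5*r + r = 6*r)
(-302 + 101)*f(-9) = (-302 + 101)*(6*(-9)) = -201*(-54) = 10854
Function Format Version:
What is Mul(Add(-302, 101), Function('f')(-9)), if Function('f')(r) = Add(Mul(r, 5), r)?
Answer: 10854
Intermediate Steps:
Function('f')(r) = Mul(6, r) (Function('f')(r) = Add(Mul(5, r), r) = Mul(6, r))
Mul(Add(-302, 101), Function('f')(-9)) = Mul(Add(-302, 101), Mul(6, -9)) = Mul(-201, -54) = 10854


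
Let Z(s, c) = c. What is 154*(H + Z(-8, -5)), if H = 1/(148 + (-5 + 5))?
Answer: -56903/74 ≈ -768.96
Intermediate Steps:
H = 1/148 (H = 1/(148 + 0) = 1/148 ≈ 0.0067568)
154*(H + Z(-8, -5)) = 154*(1/148 - 5) = 154*(-739/148) = -56903/74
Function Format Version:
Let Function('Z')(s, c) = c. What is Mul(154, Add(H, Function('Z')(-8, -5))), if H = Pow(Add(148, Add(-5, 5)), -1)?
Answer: Rational(-56903, 74) ≈ -768.96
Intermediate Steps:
H = Rational(1, 148) (H = Pow(Add(148, 0), -1) = Pow(148, -1) = Rational(1, 148) ≈ 0.0067568)
Mul(154, Add(H, Function('Z')(-8, -5))) = Mul(154, Add(Rational(1, 148), -5)) = Mul(154, Rational(-739, 148)) = Rational(-56903, 74)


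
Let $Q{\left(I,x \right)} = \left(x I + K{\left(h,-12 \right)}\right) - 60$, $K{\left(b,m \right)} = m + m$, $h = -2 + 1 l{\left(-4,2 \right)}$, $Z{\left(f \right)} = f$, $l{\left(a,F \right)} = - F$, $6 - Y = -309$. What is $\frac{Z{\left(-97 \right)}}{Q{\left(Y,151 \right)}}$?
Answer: $- \frac{97}{47481} \approx -0.0020429$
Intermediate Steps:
$Y = 315$ ($Y = 6 - -309 = 6 + 309 = 315$)
$h = -4$ ($h = -2 + 1 \left(\left(-1\right) 2\right) = -2 + 1 \left(-2\right) = -2 - 2 = -4$)
$K{\left(b,m \right)} = 2 m$
$Q{\left(I,x \right)} = -84 + I x$ ($Q{\left(I,x \right)} = \left(x I + 2 \left(-12\right)\right) - 60 = \left(I x - 24\right) - 60 = \left(-24 + I x\right) - 60 = -84 + I x$)
$\frac{Z{\left(-97 \right)}}{Q{\left(Y,151 \right)}} = - \frac{97}{-84 + 315 \cdot 151} = - \frac{97}{-84 + 47565} = - \frac{97}{47481}$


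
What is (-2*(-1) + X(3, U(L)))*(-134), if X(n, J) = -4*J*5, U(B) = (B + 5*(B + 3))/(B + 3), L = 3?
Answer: 14472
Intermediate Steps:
U(B) = (15 + 6*B)/(3 + B) (U(B) = (B + 5*(3 + B))/(3 + B) = (B + (15 + 5*B))/(3 + B) = (15 + 6*B)/(3 + B))
X(n, J) = -20*J
(-2*(-1) + X(3, U(L)))*(-134) = (-2*(-1) - 60*(5 + 2*3)/(3 + 3))*(-134) = (2 - 60*(5 + 6)/6)*(-134) = (2 - 60*11/6)*(-134) = (2 - 20*11/2)*(-134) = (2 - 110)*(-134) = -108*(-134) = 14472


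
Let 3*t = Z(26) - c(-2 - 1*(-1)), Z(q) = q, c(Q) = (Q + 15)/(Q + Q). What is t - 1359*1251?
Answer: -1700098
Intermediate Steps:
c(Q) = (15 + Q)/(2*Q) (c(Q) = (15 + Q)/((2*Q)) = (15 + Q)*(1/(2*Q)) = (15 + Q)/(2*Q))
t = 11 (t = (26 - (15 + (-2 - 1*(-1)))/(2*(-2 - 1*(-1))))/3 = (26 - (15 + (-2 + 1))/(2*(-2 + 1)))/3 = (26 - (15 - 1)/(2*(-1)))/3 = (26 - (-1)*14/2)/3 = (26 - 1*(-7))/3 = (26 + 7)/3 = (1/3)*33 = 11)
t - 1359*1251 = 11 - 1359*1251 = 11 - 1700109 = -1700098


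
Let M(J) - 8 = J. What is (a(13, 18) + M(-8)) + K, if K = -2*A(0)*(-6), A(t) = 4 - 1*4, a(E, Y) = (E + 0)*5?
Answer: 65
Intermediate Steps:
M(J) = 8 + J
a(E, Y) = 5*E (a(E, Y) = E*5 = 5*E)
A(t) = 0 (A(t) = 4 - 4 = 0)
K = 0 (K = -2*0*(-6) = 0*(-6) = 0)
(a(13, 18) + M(-8)) + K = (5*13 + (8 - 8)) + 0 = (65 + 0) + 0 = 65 + 0 = 65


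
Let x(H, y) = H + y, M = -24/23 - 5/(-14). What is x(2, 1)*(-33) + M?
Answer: -32099/322 ≈ -99.686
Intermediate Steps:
M = -221/322 (M = -24*1/23 - 5*(-1/14) = -24/23 + 5/14 = -221/322 ≈ -0.68634)
x(2, 1)*(-33) + M = (2 + 1)*(-33) - 221/322 = 3*(-33) - 221/322 = -99 - 221/322 = -32099/322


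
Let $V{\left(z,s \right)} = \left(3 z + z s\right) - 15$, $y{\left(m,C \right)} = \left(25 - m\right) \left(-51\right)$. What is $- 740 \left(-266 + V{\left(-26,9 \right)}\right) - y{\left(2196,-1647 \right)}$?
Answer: $328099$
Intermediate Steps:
$y{\left(m,C \right)} = -1275 + 51 m$
$V{\left(z,s \right)} = -15 + 3 z + s z$ ($V{\left(z,s \right)} = \left(3 z + s z\right) - 15 = -15 + 3 z + s z$)
$- 740 \left(-266 + V{\left(-26,9 \right)}\right) - y{\left(2196,-1647 \right)} = - 740 \left(-266 + \left(-15 + 3 \left(-26\right) + 9 \left(-26\right)\right)\right) - \left(-1275 + 51 \cdot 2196\right) = - 740 \left(-266 - 327\right) - \left(-1275 + 111996\right) = - 740 \left(-266 - 327\right) - 110721 = \left(-740\right) \left(-593\right) - 110721 = 438820 - 110721 = 328099$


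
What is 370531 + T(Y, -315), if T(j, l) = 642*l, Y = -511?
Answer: 168301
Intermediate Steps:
370531 + T(Y, -315) = 370531 + 642*(-315) = 370531 - 202230 = 168301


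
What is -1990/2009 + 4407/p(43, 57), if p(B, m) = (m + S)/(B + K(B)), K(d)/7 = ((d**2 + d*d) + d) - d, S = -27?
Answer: 76522189409/20090 ≈ 3.8090e+6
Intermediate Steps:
K(d) = 14*d**2 (K(d) = 7*(((d**2 + d*d) + d) - d) = 7*(((d**2 + d**2) + d) - d) = 7*((2*d**2 + d) - d) = 7*((d + 2*d**2) - d) = 7*(2*d**2) = 14*d**2)
p(B, m) = (-27 + m)/(B + 14*B**2) (p(B, m) = (m - 27)/(B + 14*B**2) = (-27 + m)/(B + 14*B**2))
-1990/2009 + 4407/p(43, 57) = -1990/2009 + 4407/(((-27 + 57)/(43*(1 + 14*43)))) = -1990*1/2009 + 4407/(((1/43)*30/(1 + 602))) = -1990/2009 + 4407/(((1/43)*30/603)) = -1990/2009 + 4407/(((1/43)*(1/603)*30)) = -1990/2009 + 4407/(10/8643) = -1990/2009 + 4407*(8643/10) = -1990/2009 + 38089701/10 = 76522189409/20090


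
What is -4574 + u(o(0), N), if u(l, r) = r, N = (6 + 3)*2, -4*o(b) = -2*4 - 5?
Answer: -4556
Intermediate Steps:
o(b) = 13/4 (o(b) = -(-2*4 - 5)/4 = -(-8 - 5)/4 = -1/4*(-13) = 13/4)
N = 18 (N = 9*2 = 18)
-4574 + u(o(0), N) = -4574 + 18 = -4556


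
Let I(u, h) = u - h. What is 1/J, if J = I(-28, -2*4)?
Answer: -1/20 ≈ -0.050000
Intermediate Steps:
J = -20 (J = -28 - (-2)*4 = -28 - 1*(-8) = -28 + 8 = -20)
1/J = 1/(-20) = -1/20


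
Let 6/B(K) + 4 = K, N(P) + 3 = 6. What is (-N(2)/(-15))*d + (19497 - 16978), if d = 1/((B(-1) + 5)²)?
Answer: 909364/361 ≈ 2519.0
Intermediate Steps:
N(P) = 3 (N(P) = -3 + 6 = 3)
B(K) = 6/(-4 + K)
d = 25/361 (d = 1/((6/(-4 - 1) + 5)²) = 1/((6/(-5) + 5)²) = 1/((6*(-⅕) + 5)²) = 1/((-6/5 + 5)²) = 1/((19/5)²) = 1/(361/25) = 25/361 ≈ 0.069252)
(-N(2)/(-15))*d + (19497 - 16978) = (-1*3/(-15))*(25/361) + (19497 - 16978) = -3*(-1/15)*(25/361) + 2519 = (⅕)*(25/361) + 2519 = 5/361 + 2519 = 909364/361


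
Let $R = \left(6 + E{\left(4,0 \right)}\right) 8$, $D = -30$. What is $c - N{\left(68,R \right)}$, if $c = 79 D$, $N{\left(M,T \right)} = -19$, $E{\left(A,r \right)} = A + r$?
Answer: $-2351$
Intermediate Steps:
$R = 80$ ($R = \left(6 + \left(4 + 0\right)\right) 8 = \left(6 + 4\right) 8 = 10 \cdot 8 = 80$)
$c = -2370$ ($c = 79 \left(-30\right) = -2370$)
$c - N{\left(68,R \right)} = -2370 - -19 = -2370 + 19 = -2351$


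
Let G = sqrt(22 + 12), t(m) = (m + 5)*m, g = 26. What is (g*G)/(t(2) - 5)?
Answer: 26*sqrt(34)/9 ≈ 16.845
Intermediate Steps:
t(m) = m*(5 + m) (t(m) = (5 + m)*m = m*(5 + m))
G = sqrt(34) ≈ 5.8309
(g*G)/(t(2) - 5) = (26*sqrt(34))/(2*(5 + 2) - 5) = (26*sqrt(34))/(2*7 - 5) = (26*sqrt(34))/(14 - 5) = (26*sqrt(34))/9 = (26*sqrt(34))*(1/9) = 26*sqrt(34)/9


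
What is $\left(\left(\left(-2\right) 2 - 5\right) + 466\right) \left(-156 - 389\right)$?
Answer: $-249065$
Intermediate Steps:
$\left(\left(\left(-2\right) 2 - 5\right) + 466\right) \left(-156 - 389\right) = \left(\left(-4 - 5\right) + 466\right) \left(-545\right) = \left(-9 + 466\right) \left(-545\right) = 457 \left(-545\right) = -249065$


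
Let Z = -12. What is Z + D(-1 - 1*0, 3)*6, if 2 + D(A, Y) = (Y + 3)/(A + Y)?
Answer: -6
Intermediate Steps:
D(A, Y) = -2 + (3 + Y)/(A + Y) (D(A, Y) = -2 + (Y + 3)/(A + Y) = -2 + (3 + Y)/(A + Y))
Z + D(-1 - 1*0, 3)*6 = -12 + ((3 - 1*3 - 2*(-1 - 1*0))/((-1 - 1*0) + 3))*6 = -12 + ((3 - 3 - 2*(-1 + 0))/((-1 + 0) + 3))*6 = -12 + ((3 - 3 - 2*(-1))/(-1 + 3))*6 = -12 + ((3 - 3 + 2)/2)*6 = -12 + ((½)*2)*6 = -12 + 1*6 = -12 + 6 = -6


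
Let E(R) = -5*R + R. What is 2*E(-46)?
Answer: 368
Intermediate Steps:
E(R) = -4*R
2*E(-46) = 2*(-4*(-46)) = 2*184 = 368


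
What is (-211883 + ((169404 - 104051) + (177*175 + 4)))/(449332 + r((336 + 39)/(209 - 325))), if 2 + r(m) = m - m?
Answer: -115551/449330 ≈ -0.25716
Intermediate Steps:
r(m) = -2 (r(m) = -2 + (m - m) = -2 + 0 = -2)
(-211883 + ((169404 - 104051) + (177*175 + 4)))/(449332 + r((336 + 39)/(209 - 325))) = (-211883 + ((169404 - 104051) + (177*175 + 4)))/(449332 - 2) = (-211883 + (65353 + (30975 + 4)))/449330 = (-211883 + (65353 + 30979))*(1/449330) = (-211883 + 96332)*(1/449330) = -115551*1/449330 = -115551/449330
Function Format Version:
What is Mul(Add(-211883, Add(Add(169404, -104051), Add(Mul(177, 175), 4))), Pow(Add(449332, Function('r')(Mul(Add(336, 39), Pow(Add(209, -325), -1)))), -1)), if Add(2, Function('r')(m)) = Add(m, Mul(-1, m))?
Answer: Rational(-115551, 449330) ≈ -0.25716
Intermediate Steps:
Function('r')(m) = -2 (Function('r')(m) = Add(-2, Add(m, Mul(-1, m))) = Add(-2, 0) = -2)
Mul(Add(-211883, Add(Add(169404, -104051), Add(Mul(177, 175), 4))), Pow(Add(449332, Function('r')(Mul(Add(336, 39), Pow(Add(209, -325), -1)))), -1)) = Mul(Add(-211883, Add(Add(169404, -104051), Add(Mul(177, 175), 4))), Pow(Add(449332, -2), -1)) = Mul(Add(-211883, Add(65353, Add(30975, 4))), Pow(449330, -1)) = Mul(Add(-211883, Add(65353, 30979)), Rational(1, 449330)) = Mul(Add(-211883, 96332), Rational(1, 449330)) = Mul(-115551, Rational(1, 449330)) = Rational(-115551, 449330)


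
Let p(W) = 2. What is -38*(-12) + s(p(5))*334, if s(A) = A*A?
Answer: 1792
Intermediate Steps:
s(A) = A²
-38*(-12) + s(p(5))*334 = -38*(-12) + 2²*334 = 456 + 4*334 = 456 + 1336 = 1792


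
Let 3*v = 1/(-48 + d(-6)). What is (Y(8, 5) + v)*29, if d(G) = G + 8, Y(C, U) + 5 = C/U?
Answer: -68179/690 ≈ -98.810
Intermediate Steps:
Y(C, U) = -5 + C/U
d(G) = 8 + G
v = -1/138 (v = 1/(3*(-48 + (8 - 6))) = 1/(3*(-48 + 2)) = (⅓)/(-46) = (⅓)*(-1/46) = -1/138 ≈ -0.0072464)
(Y(8, 5) + v)*29 = ((-5 + 8/5) - 1/138)*29 = (-17/5 - 1/138)*29 = -2351/690*29 = -68179/690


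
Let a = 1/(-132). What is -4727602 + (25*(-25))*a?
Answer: -624042839/132 ≈ -4.7276e+6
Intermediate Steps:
a = -1/132 ≈ -0.0075758
-4727602 + (25*(-25))*a = -4727602 + (25*(-25))*(-1/132) = -4727602 - 625*(-1/132) = -4727602 + 625/132 = -624042839/132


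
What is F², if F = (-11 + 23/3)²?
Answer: 10000/81 ≈ 123.46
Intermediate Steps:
F = 100/9 (F = (-11 + 23*(⅓))² = (-11 + 23/3)² = (-10/3)² = 100/9 ≈ 11.111)
F² = (100/9)² = 10000/81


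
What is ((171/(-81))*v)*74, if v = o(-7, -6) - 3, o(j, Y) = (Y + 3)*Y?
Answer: -7030/3 ≈ -2343.3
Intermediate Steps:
o(j, Y) = Y*(3 + Y) (o(j, Y) = (3 + Y)*Y = Y*(3 + Y))
v = 15 (v = -6*(3 - 6) - 3 = -6*(-3) - 3 = 18 - 3 = 15)
((171/(-81))*v)*74 = ((171/(-81))*15)*74 = ((171*(-1/81))*15)*74 = -19/9*15*74 = -95/3*74 = -7030/3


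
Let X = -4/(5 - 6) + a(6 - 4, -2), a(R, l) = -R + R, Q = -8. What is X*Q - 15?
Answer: -47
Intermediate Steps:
a(R, l) = 0
X = 4 (X = -4/(5 - 6) + 0 = -4/(-1) + 0 = -4*(-1) + 0 = 4 + 0 = 4)
X*Q - 15 = 4*(-8) - 15 = -32 - 15 = -47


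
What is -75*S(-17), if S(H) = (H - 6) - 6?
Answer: 2175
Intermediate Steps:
S(H) = -12 + H (S(H) = (-6 + H) - 6 = -12 + H)
-75*S(-17) = -75*(-12 - 17) = -75*(-29) = 2175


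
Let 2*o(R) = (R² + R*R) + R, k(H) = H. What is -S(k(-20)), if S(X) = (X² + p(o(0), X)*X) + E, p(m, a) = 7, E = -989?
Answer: 729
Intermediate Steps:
o(R) = R² + R/2 (o(R) = ((R² + R*R) + R)/2 = ((R² + R²) + R)/2 = (2*R² + R)/2 = (R + 2*R²)/2 = R² + R/2)
S(X) = -989 + X² + 7*X (S(X) = (X² + 7*X) - 989 = -989 + X² + 7*X)
-S(k(-20)) = -(-989 + (-20)² + 7*(-20)) = -(-989 + 400 - 140) = -1*(-729) = 729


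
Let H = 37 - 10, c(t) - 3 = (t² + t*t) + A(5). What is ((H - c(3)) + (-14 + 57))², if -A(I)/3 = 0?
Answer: 2401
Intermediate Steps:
A(I) = 0 (A(I) = -3*0 = 0)
c(t) = 3 + 2*t² (c(t) = 3 + ((t² + t*t) + 0) = 3 + ((t² + t²) + 0) = 3 + (2*t² + 0) = 3 + 2*t²)
H = 27
((H - c(3)) + (-14 + 57))² = ((27 - (3 + 2*3²)) + (-14 + 57))² = ((27 - (3 + 2*9)) + 43)² = ((27 - (3 + 18)) + 43)² = ((27 - 1*21) + 43)² = ((27 - 21) + 43)² = (6 + 43)² = 49² = 2401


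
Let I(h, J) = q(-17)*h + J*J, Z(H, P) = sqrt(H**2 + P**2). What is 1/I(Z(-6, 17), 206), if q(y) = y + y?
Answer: 10609/450109599 + 85*sqrt(13)/900219198 ≈ 2.3910e-5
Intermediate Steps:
q(y) = 2*y
I(h, J) = J**2 - 34*h (I(h, J) = (2*(-17))*h + J*J = -34*h + J**2 = J**2 - 34*h)
1/I(Z(-6, 17), 206) = 1/(206**2 - 34*sqrt((-6)**2 + 17**2)) = 1/(42436 - 34*sqrt(36 + 289)) = 1/(42436 - 170*sqrt(13))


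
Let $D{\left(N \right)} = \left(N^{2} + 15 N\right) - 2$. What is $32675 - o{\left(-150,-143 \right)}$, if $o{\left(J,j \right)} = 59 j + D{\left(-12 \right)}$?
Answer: $41150$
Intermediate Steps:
$D{\left(N \right)} = -2 + N^{2} + 15 N$
$o{\left(J,j \right)} = -38 + 59 j$ ($o{\left(J,j \right)} = 59 j + \left(-2 + \left(-12\right)^{2} + 15 \left(-12\right)\right) = 59 j - 38 = -38 + 59 j$)
$32675 - o{\left(-150,-143 \right)} = 32675 - \left(-38 + 59 \left(-143\right)\right) = 32675 - \left(-38 - 8437\right) = 32675 - -8475 = 32675 + 8475 = 41150$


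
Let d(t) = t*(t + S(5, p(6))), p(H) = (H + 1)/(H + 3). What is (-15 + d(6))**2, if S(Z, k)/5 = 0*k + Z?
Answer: 29241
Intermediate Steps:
p(H) = (1 + H)/(3 + H)
S(Z, k) = 5*Z (S(Z, k) = 5*(0*k + Z) = 5*(0 + Z) = 5*Z)
d(t) = t*(25 + t) (d(t) = t*(t + 5*5) = t*(t + 25) = t*(25 + t))
(-15 + d(6))**2 = (-15 + 6*(25 + 6))**2 = (-15 + 6*31)**2 = (-15 + 186)**2 = 171**2 = 29241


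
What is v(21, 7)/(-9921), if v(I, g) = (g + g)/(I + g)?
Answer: -1/19842 ≈ -5.0398e-5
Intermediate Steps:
v(I, g) = 2*g/(I + g) (v(I, g) = (2*g)/(I + g) = 2*g/(I + g))
v(21, 7)/(-9921) = (2*7/(21 + 7))/(-9921) = (2*7/28)*(-1/9921) = (2*7*(1/28))*(-1/9921) = (½)*(-1/9921) = -1/19842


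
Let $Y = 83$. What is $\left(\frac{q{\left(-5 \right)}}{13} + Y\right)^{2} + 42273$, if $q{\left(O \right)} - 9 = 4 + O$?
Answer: $\frac{8325706}{169} \approx 49265.0$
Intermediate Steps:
$q{\left(O \right)} = 13 + O$ ($q{\left(O \right)} = 9 + \left(4 + O\right) = 13 + O$)
$\left(\frac{q{\left(-5 \right)}}{13} + Y\right)^{2} + 42273 = \left(\frac{13 - 5}{13} + 83\right)^{2} + 42273 = \left(8 \cdot \frac{1}{13} + 83\right)^{2} + 42273 = \left(\frac{8}{13} + 83\right)^{2} + 42273 = \left(\frac{1087}{13}\right)^{2} + 42273 = \frac{1181569}{169} + 42273 = \frac{8325706}{169}$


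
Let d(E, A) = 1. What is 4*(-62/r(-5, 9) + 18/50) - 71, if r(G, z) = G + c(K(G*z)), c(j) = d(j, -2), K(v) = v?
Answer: -189/25 ≈ -7.5600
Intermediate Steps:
c(j) = 1
r(G, z) = 1 + G (r(G, z) = G + 1 = 1 + G)
4*(-62/r(-5, 9) + 18/50) - 71 = 4*(-62/(1 - 5) + 18/50) - 71 = 4*(-62/(-4) + 18*(1/50)) - 71 = 4*(-62*(-1/4) + 9/25) - 71 = 4*(31/2 + 9/25) - 71 = 4*(793/50) - 71 = 1586/25 - 71 = -189/25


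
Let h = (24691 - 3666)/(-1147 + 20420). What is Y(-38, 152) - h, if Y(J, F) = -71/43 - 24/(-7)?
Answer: 3982530/5801173 ≈ 0.68650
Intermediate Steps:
Y(J, F) = 535/301 (Y(J, F) = -71*1/43 - 24*(-1/7) = -71/43 + 24/7 = 535/301)
h = 21025/19273 ≈ 1.0909
Y(-38, 152) - h = 535/301 - 1*21025/19273 = 535/301 - 21025/19273 = 3982530/5801173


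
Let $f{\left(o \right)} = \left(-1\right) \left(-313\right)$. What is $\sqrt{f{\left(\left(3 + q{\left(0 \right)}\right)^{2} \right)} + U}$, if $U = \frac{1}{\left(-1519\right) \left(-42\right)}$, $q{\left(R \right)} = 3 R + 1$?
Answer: $\frac{5 \sqrt{1039973802}}{9114} \approx 17.692$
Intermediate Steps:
$q{\left(R \right)} = 1 + 3 R$
$U = \frac{1}{63798} \approx 1.5674 \cdot 10^{-5}$
$f{\left(o \right)} = 313$
$\sqrt{f{\left(\left(3 + q{\left(0 \right)}\right)^{2} \right)} + U} = \sqrt{313 + \frac{1}{63798}} = \sqrt{\frac{19968775}{63798}} = \frac{5 \sqrt{1039973802}}{9114}$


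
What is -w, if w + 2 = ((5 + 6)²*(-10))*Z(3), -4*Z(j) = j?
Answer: -1811/2 ≈ -905.50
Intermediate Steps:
Z(j) = -j/4
w = 1811/2 (w = -2 + ((5 + 6)²*(-10))*(-¼*3) = -2 + (11²*(-10))*(-¾) = -2 + (121*(-10))*(-¾) = -2 - 1210*(-¾) = -2 + 1815/2 = 1811/2 ≈ 905.50)
-w = -1*1811/2 = -1811/2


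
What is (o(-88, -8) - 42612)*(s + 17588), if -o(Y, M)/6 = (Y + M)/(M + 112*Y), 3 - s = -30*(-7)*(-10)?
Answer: -114953143732/137 ≈ -8.3907e+8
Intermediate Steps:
s = 2103 (s = 3 - (-30*(-7))*(-10) = 3 - 210*(-10) = 3 - 1*(-2100) = 3 + 2100 = 2103)
o(Y, M) = -6*(M + Y)/(M + 112*Y) (o(Y, M) = -6*(Y + M)/(M + 112*Y) = -6*(M + Y)/(M + 112*Y))
(o(-88, -8) - 42612)*(s + 17588) = (6*(-1*(-8) - 1*(-88))/(-8 + 112*(-88)) - 42612)*(2103 + 17588) = (6*(8 + 88)/(-8 - 9856) - 42612)*19691 = (6*96/(-9864) - 42612)*19691 = (6*(-1/9864)*96 - 42612)*19691 = (-8/137 - 42612)*19691 = -5837852/137*19691 = -114953143732/137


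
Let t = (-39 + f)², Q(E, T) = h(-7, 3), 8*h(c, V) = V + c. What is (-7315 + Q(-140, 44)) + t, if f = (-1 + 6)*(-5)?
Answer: -6439/2 ≈ -3219.5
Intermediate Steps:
h(c, V) = V/8 + c/8 (h(c, V) = (V + c)/8 = V/8 + c/8)
Q(E, T) = -½ (Q(E, T) = (⅛)*3 + (⅛)*(-7) = 3/8 - 7/8 = -½)
f = -25 (f = 5*(-5) = -25)
t = 4096 (t = (-39 - 25)² = (-64)² = 4096)
(-7315 + Q(-140, 44)) + t = (-7315 - ½) + 4096 = -14631/2 + 4096 = -6439/2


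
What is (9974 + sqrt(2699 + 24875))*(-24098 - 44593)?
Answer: -685124034 - 68691*sqrt(27574) ≈ -6.9653e+8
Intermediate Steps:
(9974 + sqrt(2699 + 24875))*(-24098 - 44593) = (9974 + sqrt(27574))*(-68691) = -685124034 - 68691*sqrt(27574)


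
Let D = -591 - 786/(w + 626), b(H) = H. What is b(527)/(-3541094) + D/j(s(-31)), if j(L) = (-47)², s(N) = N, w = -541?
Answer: -180769109129/664893514910 ≈ -0.27188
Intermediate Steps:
j(L) = 2209
D = -51021/85 (D = -591 - 786/(-541 + 626) = -591 - 786/85 = -51021/85 ≈ -600.25)
b(527)/(-3541094) + D/j(s(-31)) = 527/(-3541094) - 51021/85/2209 = 527*(-1/3541094) - 51021/85*1/2209 = -527/3541094 - 51021/187765 = -180769109129/664893514910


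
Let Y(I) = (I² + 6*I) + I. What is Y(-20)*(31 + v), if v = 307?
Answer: 87880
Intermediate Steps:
Y(I) = I² + 7*I
Y(-20)*(31 + v) = (-20*(7 - 20))*(31 + 307) = -20*(-13)*338 = 260*338 = 87880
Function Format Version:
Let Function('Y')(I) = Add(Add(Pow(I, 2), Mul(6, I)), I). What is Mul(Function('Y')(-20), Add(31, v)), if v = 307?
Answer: 87880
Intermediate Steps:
Function('Y')(I) = Add(Pow(I, 2), Mul(7, I))
Mul(Function('Y')(-20), Add(31, v)) = Mul(Mul(-20, Add(7, -20)), Add(31, 307)) = Mul(Mul(-20, -13), 338) = Mul(260, 338) = 87880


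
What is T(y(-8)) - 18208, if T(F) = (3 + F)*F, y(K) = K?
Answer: -18168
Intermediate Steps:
T(F) = F*(3 + F)
T(y(-8)) - 18208 = -8*(3 - 8) - 18208 = -8*(-5) - 18208 = 40 - 18208 = -18168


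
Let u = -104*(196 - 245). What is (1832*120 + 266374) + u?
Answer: 491310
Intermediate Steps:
u = 5096 (u = -104*(-49) = 5096)
(1832*120 + 266374) + u = (1832*120 + 266374) + 5096 = (219840 + 266374) + 5096 = 486214 + 5096 = 491310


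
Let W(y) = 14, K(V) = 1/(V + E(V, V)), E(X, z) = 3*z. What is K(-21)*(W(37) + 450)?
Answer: -116/21 ≈ -5.5238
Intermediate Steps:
K(V) = 1/(4*V) (K(V) = 1/(V + 3*V) = 1/(4*V))
K(-21)*(W(37) + 450) = ((¼)/(-21))*(14 + 450) = ((¼)*(-1/21))*464 = -1/84*464 = -116/21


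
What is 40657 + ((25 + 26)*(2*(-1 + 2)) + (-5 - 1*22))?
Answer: 40732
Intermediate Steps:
40657 + ((25 + 26)*(2*(-1 + 2)) + (-5 - 1*22)) = 40657 + (51*(2*1) + (-5 - 22)) = 40657 + (51*2 - 27) = 40657 + (102 - 27) = 40657 + 75 = 40732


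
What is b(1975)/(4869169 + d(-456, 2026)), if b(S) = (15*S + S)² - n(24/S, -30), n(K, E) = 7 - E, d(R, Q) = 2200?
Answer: 998559963/4871369 ≈ 204.99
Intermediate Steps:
b(S) = -37 + 256*S² (b(S) = (15*S + S)² - (7 - 1*(-30)) = (16*S)² - (7 + 30) = 256*S² - 1*37 = 256*S² - 37 = -37 + 256*S²)
b(1975)/(4869169 + d(-456, 2026)) = (-37 + 256*1975²)/(4869169 + 2200) = (-37 + 256*3900625)/4871369 = (-37 + 998560000)*(1/4871369) = 998559963*(1/4871369) = 998559963/4871369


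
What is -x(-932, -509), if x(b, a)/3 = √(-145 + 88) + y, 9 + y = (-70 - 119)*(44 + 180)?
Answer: 127035 - 3*I*√57 ≈ 1.2704e+5 - 22.65*I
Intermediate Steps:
y = -42345 (y = -9 + (-70 - 119)*(44 + 180) = -9 - 189*224 = -9 - 42336 = -42345)
x(b, a) = -127035 + 3*I*√57 (x(b, a) = 3*(√(-145 + 88) - 42345) = 3*(√(-57) - 42345) = 3*(I*√57 - 42345) = 3*(-42345 + I*√57) = -127035 + 3*I*√57)
-x(-932, -509) = -(-127035 + 3*I*√57) = 127035 - 3*I*√57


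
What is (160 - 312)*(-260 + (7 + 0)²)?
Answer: 32072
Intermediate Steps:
(160 - 312)*(-260 + (7 + 0)²) = -152*(-260 + 7²) = -152*(-260 + 49) = -152*(-211) = 32072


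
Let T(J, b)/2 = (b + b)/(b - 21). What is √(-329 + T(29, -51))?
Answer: I*√11742/6 ≈ 18.06*I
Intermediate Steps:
T(J, b) = 4*b/(-21 + b) (T(J, b) = 2*((b + b)/(b - 21)) = 2*((2*b)/(-21 + b)) = 2*(2*b/(-21 + b)) = 4*b/(-21 + b))
√(-329 + T(29, -51)) = √(-329 + 4*(-51)/(-21 - 51)) = √(-329 + 4*(-51)/(-72)) = √(-329 + 4*(-51)*(-1/72)) = √(-329 + 17/6) = √(-1957/6) = I*√11742/6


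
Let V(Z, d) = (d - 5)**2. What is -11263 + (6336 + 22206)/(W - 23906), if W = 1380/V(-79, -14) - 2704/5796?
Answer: -991821019714/88050775 ≈ -11264.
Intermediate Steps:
V(Z, d) = (-5 + d)**2
W = 1755584/523089 (W = 1380/((-5 - 14)**2) - 2704/5796 = 1380/((-19)**2) - 2704*1/5796 = 1380/361 - 676/1449 = 1755584/523089 ≈ 3.3562)
-11263 + (6336 + 22206)/(W - 23906) = -11263 + (6336 + 22206)/(1755584/523089 - 23906) = -11263 + 28542/(-12503210050/523089) = -11263 + 28542*(-523089/12503210050) = -11263 - 105140889/88050775 = -991821019714/88050775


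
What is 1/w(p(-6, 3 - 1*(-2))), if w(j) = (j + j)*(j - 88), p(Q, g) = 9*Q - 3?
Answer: 1/16530 ≈ 6.0496e-5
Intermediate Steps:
p(Q, g) = -3 + 9*Q
w(j) = 2*j*(-88 + j) (w(j) = (2*j)*(-88 + j) = 2*j*(-88 + j))
1/w(p(-6, 3 - 1*(-2))) = 1/(2*(-3 + 9*(-6))*(-88 + (-3 + 9*(-6)))) = 1/(2*(-3 - 54)*(-88 + (-3 - 54))) = 1/(2*(-57)*(-88 - 57)) = 1/(2*(-57)*(-145)) = 1/16530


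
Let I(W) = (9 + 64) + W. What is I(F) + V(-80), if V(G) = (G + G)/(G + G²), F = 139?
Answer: 16746/79 ≈ 211.97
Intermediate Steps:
V(G) = 2*G/(G + G²) (V(G) = (2*G)/(G + G²) = 2*G/(G + G²))
I(W) = 73 + W
I(F) + V(-80) = (73 + 139) + 2/(1 - 80) = 212 + 2/(-79) = 212 + 2*(-1/79) = 212 - 2/79 = 16746/79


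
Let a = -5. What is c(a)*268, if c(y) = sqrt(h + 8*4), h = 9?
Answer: 268*sqrt(41) ≈ 1716.0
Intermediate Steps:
c(y) = sqrt(41) (c(y) = sqrt(9 + 8*4) = sqrt(9 + 32) = sqrt(41))
c(a)*268 = sqrt(41)*268 = 268*sqrt(41)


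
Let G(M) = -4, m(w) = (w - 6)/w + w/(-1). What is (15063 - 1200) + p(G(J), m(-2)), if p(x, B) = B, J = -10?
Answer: 13869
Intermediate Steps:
m(w) = -w + (-6 + w)/w (m(w) = (-6 + w)/w + w*(-1) = (-6 + w)/w - w = -w + (-6 + w)/w)
(15063 - 1200) + p(G(J), m(-2)) = (15063 - 1200) + (1 - 1*(-2) - 6/(-2)) = 13863 + (1 + 2 - 6*(-½)) = 13863 + (1 + 2 + 3) = 13863 + 6 = 13869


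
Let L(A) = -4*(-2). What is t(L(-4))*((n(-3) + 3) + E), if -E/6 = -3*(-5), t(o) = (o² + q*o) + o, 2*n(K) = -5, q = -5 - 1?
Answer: -2148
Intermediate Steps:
q = -6
n(K) = -5/2 (n(K) = (½)*(-5) = -5/2)
L(A) = 8
t(o) = o² - 5*o (t(o) = (o² - 6*o) + o = o² - 5*o)
E = -90 (E = -(-18)*(-5) = -6*15 = -90)
t(L(-4))*((n(-3) + 3) + E) = (8*(-5 + 8))*((-5/2 + 3) - 90) = (8*3)*(½ - 90) = 24*(-179/2) = -2148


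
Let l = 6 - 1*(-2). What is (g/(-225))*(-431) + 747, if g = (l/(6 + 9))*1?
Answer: 2524573/3375 ≈ 748.02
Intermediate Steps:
l = 8 (l = 6 + 2 = 8)
g = 8/15 (g = (8/(6 + 9))*1 = (8/15)*1 = 8/15 ≈ 0.53333)
(g/(-225))*(-431) + 747 = ((8/15)/(-225))*(-431) + 747 = ((8/15)*(-1/225))*(-431) + 747 = -8/3375*(-431) + 747 = 3448/3375 + 747 = 2524573/3375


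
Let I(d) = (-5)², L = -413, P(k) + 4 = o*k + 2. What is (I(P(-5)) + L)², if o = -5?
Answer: 150544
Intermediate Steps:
P(k) = -2 - 5*k (P(k) = -4 + (-5*k + 2) = -4 + (2 - 5*k) = -2 - 5*k)
I(d) = 25
(I(P(-5)) + L)² = (25 - 413)² = (-388)² = 150544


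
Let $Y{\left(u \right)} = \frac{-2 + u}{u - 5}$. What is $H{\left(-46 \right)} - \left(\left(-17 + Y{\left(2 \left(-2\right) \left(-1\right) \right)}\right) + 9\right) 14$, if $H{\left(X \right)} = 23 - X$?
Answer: $209$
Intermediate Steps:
$Y{\left(u \right)} = \frac{-2 + u}{-5 + u}$
$H{\left(-46 \right)} - \left(\left(-17 + Y{\left(2 \left(-2\right) \left(-1\right) \right)}\right) + 9\right) 14 = \left(23 - -46\right) - \left(\left(-17 + \frac{-2 + 2 \left(-2\right) \left(-1\right)}{-5 + 2 \left(-2\right) \left(-1\right)}\right) + 9\right) 14 = \left(23 + 46\right) - \left(\left(-17 + \frac{-2 - -4}{-5 - -4}\right) + 9\right) 14 = 69 - \left(\left(-17 + \frac{-2 + 4}{-5 + 4}\right) + 9\right) 14 = 69 - \left(\left(-17 + \frac{1}{-1} \cdot 2\right) + 9\right) 14 = 69 - \left(\left(-17 - 2\right) + 9\right) 14 = 69 - \left(-19 + 9\right) 14 = 69 - \left(-10\right) 14 = 69 - -140 = 69 + 140 = 209$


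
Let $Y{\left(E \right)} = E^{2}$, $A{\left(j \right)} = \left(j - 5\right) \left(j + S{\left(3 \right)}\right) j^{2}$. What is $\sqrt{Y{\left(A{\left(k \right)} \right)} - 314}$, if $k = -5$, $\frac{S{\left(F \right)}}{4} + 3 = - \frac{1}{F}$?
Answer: $\frac{\sqrt{189059674}}{3} \approx 4583.3$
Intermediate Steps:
$S{\left(F \right)} = -12 - \frac{4}{F}$ ($S{\left(F \right)} = -12 + 4 \left(- \frac{1}{F}\right) = -12 - \frac{4}{F}$)
$A{\left(j \right)} = j^{2} \left(-5 + j\right) \left(- \frac{40}{3} + j\right)$ ($A{\left(j \right)} = \left(j - 5\right) \left(j - \left(12 + \frac{4}{3}\right)\right) j^{2} = \left(-5 + j\right) \left(j - \frac{40}{3}\right) j^{2} = \left(-5 + j\right) \left(- \frac{40}{3} + j\right) j^{2} = j^{2} \left(-5 + j\right) \left(- \frac{40}{3} + j\right)$)
$\sqrt{Y{\left(A{\left(k \right)} \right)} - 314} = \sqrt{\left(\frac{\left(-5\right)^{2} \left(200 - -275 + 3 \left(-5\right)^{2}\right)}{3}\right)^{2} - 314} = \sqrt{\left(\frac{1}{3} \cdot 25 \left(200 + 275 + 3 \cdot 25\right)\right)^{2} - 314} = \sqrt{\left(\frac{1}{3} \cdot 25 \left(200 + 275 + 75\right)\right)^{2} - 314} = \sqrt{\left(\frac{1}{3} \cdot 25 \cdot 550\right)^{2} - 314} = \sqrt{\left(\frac{13750}{3}\right)^{2} - 314} = \sqrt{\frac{189062500}{9} - 314} = \sqrt{\frac{189059674}{9}} = \frac{\sqrt{189059674}}{3}$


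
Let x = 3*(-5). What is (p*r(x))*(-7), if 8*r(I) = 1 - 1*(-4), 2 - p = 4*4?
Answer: 245/4 ≈ 61.250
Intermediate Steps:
x = -15
p = -14 (p = 2 - 4*4 = 2 - 1*16 = 2 - 16 = -14)
r(I) = 5/8 (r(I) = (1 - 1*(-4))/8 = (1 + 4)/8 = (⅛)*5 = 5/8)
(p*r(x))*(-7) = -14*5/8*(-7) = -35/4*(-7) = 245/4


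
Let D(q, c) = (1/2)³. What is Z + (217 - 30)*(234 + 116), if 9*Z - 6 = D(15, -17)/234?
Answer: 1102712833/16848 ≈ 65451.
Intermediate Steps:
D(q, c) = ⅛ (D(q, c) = (½)³ = ⅛)
Z = 11233/16848 (Z = ⅔ + ((⅛)/234)/9 = ⅔ + ((⅛)*(1/234))/9 = ⅔ + (⅑)*(1/1872) = ⅔ + 1/16848 = 11233/16848 ≈ 0.66673)
Z + (217 - 30)*(234 + 116) = 11233/16848 + (217 - 30)*(234 + 116) = 11233/16848 + 187*350 = 11233/16848 + 65450 = 1102712833/16848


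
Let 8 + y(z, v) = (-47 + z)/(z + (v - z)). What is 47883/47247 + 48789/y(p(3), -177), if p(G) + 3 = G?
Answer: -135981048488/21560381 ≈ -6307.0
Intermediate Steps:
p(G) = -3 + G
y(z, v) = -8 + (-47 + z)/v (y(z, v) = -8 + (-47 + z)/(z + (v - z)) = -8 + (-47 + z)/v)
47883/47247 + 48789/y(p(3), -177) = 47883/47247 + 48789/(((-47 + (-3 + 3) - 8*(-177))/(-177))) = 47883*(1/47247) + 48789/((-(-47 + 0 + 1416)/177)) = 15961/15749 + 48789/((-1/177*1369)) = 15961/15749 + 48789/(-1369/177) = 15961/15749 + 48789*(-177/1369) = 15961/15749 - 8635653/1369 = -135981048488/21560381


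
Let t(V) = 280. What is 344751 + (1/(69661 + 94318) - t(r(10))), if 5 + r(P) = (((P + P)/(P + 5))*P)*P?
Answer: 56486010110/163979 ≈ 3.4447e+5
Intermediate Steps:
r(P) = -5 + 2*P**3/(5 + P) (r(P) = -5 + (((P + P)/(P + 5))*P)*P = -5 + (((2*P)/(5 + P))*P)*P = -5 + ((2*P/(5 + P))*P)*P = -5 + (2*P**2/(5 + P))*P = -5 + 2*P**3/(5 + P))
344751 + (1/(69661 + 94318) - t(r(10))) = 344751 + (1/(69661 + 94318) - 1*280) = 344751 + (1/163979 - 280) = 344751 - 45914119/163979 = 56486010110/163979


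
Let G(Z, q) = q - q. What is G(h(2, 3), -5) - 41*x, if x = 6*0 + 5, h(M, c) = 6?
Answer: -205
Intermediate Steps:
G(Z, q) = 0
x = 5 (x = 0 + 5 = 5)
G(h(2, 3), -5) - 41*x = 0 - 41*5 = 0 - 205 = -205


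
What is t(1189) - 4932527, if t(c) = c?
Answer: -4931338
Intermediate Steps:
t(1189) - 4932527 = 1189 - 4932527 = -4931338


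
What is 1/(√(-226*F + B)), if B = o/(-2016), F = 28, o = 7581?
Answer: -4*I*√3647094/607849 ≈ -0.012567*I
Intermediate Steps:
B = -361/96 (B = 7581/(-2016) = 7581*(-1/2016) = -361/96 ≈ -3.7604)
1/(√(-226*F + B)) = 1/(√(-226*28 - 361/96)) = 1/(√(-6328 - 361/96)) = 1/(√(-607849/96)) = 1/(I*√3647094/24) = -4*I*√3647094/607849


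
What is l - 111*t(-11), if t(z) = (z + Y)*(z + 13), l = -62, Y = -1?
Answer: 2602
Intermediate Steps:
t(z) = (-1 + z)*(13 + z) (t(z) = (z - 1)*(z + 13) = (-1 + z)*(13 + z))
l - 111*t(-11) = -62 - 111*(-13 + (-11)**2 + 12*(-11)) = -62 - 111*(-13 + 121 - 132) = -62 - 111*(-24) = -62 + 2664 = 2602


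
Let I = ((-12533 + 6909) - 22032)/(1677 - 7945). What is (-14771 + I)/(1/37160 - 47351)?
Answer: 286618089960/919078490051 ≈ 0.31185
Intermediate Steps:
I = 6914/1567 (I = (-5624 - 22032)/(-6268) = -27656*(-1/6268) = 6914/1567 ≈ 4.4123)
(-14771 + I)/(1/37160 - 47351) = (-14771 + 6914/1567)/(1/37160 - 47351) = -23139243/(1567*(1/37160 - 47351)) = -23139243/(1567*(-1759563159/37160)) = -23139243/1567*(-37160/1759563159) = 286618089960/919078490051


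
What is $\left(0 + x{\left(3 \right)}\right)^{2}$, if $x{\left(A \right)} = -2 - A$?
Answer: $25$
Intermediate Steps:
$\left(0 + x{\left(3 \right)}\right)^{2} = \left(0 - 5\right)^{2} = \left(-5\right)^{2} = 25$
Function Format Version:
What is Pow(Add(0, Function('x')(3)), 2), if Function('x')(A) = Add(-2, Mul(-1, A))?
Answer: 25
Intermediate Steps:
Pow(Add(0, Function('x')(3)), 2) = Pow(Add(0, Add(-2, Mul(-1, 3))), 2) = Pow(Add(0, Add(-2, -3)), 2) = Pow(Add(0, -5), 2) = Pow(-5, 2) = 25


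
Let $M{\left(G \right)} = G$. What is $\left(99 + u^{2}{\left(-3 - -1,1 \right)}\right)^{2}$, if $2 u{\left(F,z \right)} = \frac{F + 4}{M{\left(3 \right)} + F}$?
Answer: $10000$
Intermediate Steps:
$u{\left(F,z \right)} = \frac{4 + F}{2 \left(3 + F\right)}$ ($u{\left(F,z \right)} = \frac{\left(F + 4\right) \frac{1}{3 + F}}{2} = \frac{\left(4 + F\right) \frac{1}{3 + F}}{2} = \frac{\frac{1}{3 + F} \left(4 + F\right)}{2} = \frac{4 + F}{2 \left(3 + F\right)}$)
$\left(99 + u^{2}{\left(-3 - -1,1 \right)}\right)^{2} = \left(99 + \left(\frac{4 - 2}{2 \left(3 - 2\right)}\right)^{2}\right)^{2} = \left(99 + \left(\frac{1}{2} \cdot 1^{-1} \cdot 2\right)^{2}\right)^{2} = \left(99 + \left(\frac{1}{2} \cdot 1 \cdot 2\right)^{2}\right)^{2} = \left(99 + 1^{2}\right)^{2} = \left(99 + 1\right)^{2} = 100^{2} = 10000$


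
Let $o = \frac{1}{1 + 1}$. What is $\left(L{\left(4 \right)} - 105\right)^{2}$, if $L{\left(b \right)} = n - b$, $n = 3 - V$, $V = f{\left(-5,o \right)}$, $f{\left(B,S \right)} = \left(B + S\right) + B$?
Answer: $\frac{37249}{4} \approx 9312.3$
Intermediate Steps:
$o = \frac{1}{2} \approx 0.5$
$f{\left(B,S \right)} = S + 2 B$
$V = - \frac{19}{2}$ ($V = \frac{1}{2} + 2 \left(-5\right) = \frac{1}{2} - 10 = - \frac{19}{2} \approx -9.5$)
$n = \frac{25}{2}$ ($n = 3 - - \frac{19}{2} = 3 + \frac{19}{2} = \frac{25}{2} \approx 12.5$)
$L{\left(b \right)} = \frac{25}{2} - b$
$\left(L{\left(4 \right)} - 105\right)^{2} = \left(\left(\frac{25}{2} - 4\right) - 105\right)^{2} = \left(\frac{17}{2} - 105\right)^{2} = \left(- \frac{193}{2}\right)^{2} = \frac{37249}{4}$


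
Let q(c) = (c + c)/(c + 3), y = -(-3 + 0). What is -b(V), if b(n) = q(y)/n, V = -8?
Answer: 1/8 ≈ 0.12500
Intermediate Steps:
y = 3 (y = -1*(-3) = 3)
q(c) = 2*c/(3 + c) (q(c) = (2*c)/(3 + c) = 2*c/(3 + c))
b(n) = 1/n (b(n) = (2*3/(3 + 3))/n = (2*3/6)/n = (2*3*(1/6))/n = 1/n)
-b(V) = -1/(-8) = -1*(-1/8) = 1/8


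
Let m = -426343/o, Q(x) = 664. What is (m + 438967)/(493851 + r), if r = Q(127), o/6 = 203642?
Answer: 76621754363/86317734540 ≈ 0.88767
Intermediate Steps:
o = 1221852 (o = 6*203642 = 1221852)
r = 664
m = -426343/1221852 ≈ -0.34893
(m + 438967)/(493851 + r) = (-426343/1221852 + 438967)/(493851 + 664) = (536352280541/1221852)/494515 = (536352280541/1221852)*(1/494515) = 76621754363/86317734540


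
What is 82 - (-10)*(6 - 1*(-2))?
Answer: 162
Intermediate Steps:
82 - (-10)*(6 - 1*(-2)) = 82 - (-10)*(6 + 2) = 82 - (-10)*8 = 82 - 1*(-80) = 82 + 80 = 162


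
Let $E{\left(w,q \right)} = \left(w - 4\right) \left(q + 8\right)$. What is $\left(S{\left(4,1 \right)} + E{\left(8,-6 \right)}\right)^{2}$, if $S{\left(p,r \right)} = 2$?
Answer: $100$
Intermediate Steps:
$E{\left(w,q \right)} = \left(-4 + w\right) \left(8 + q\right)$
$\left(S{\left(4,1 \right)} + E{\left(8,-6 \right)}\right)^{2} = \left(2 - -8\right)^{2} = \left(2 + \left(-32 + 24 + 64 - 48\right)\right)^{2} = \left(2 + 8\right)^{2} = 10^{2} = 100$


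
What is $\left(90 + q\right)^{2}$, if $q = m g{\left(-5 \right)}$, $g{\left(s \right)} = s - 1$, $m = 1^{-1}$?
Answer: $7056$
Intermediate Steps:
$m = 1$
$g{\left(s \right)} = -1 + s$ ($g{\left(s \right)} = s - 1 = -1 + s$)
$q = -6$ ($q = 1 \left(-1 - 5\right) = 1 \left(-6\right) = -6$)
$\left(90 + q\right)^{2} = \left(90 - 6\right)^{2} = 84^{2} = 7056$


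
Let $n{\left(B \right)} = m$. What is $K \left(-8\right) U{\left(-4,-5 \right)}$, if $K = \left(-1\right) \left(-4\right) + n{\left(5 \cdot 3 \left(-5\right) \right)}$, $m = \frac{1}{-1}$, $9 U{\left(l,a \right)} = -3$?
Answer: $8$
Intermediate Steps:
$U{\left(l,a \right)} = - \frac{1}{3}$ ($U{\left(l,a \right)} = \frac{1}{9} \left(-3\right) = - \frac{1}{3}$)
$m = -1$
$n{\left(B \right)} = -1$
$K = 3$ ($K = \left(-1\right) \left(-4\right) - 1 = 4 - 1 = 3$)
$K \left(-8\right) U{\left(-4,-5 \right)} = 3 \left(-8\right) \left(- \frac{1}{3}\right) = \left(-24\right) \left(- \frac{1}{3}\right) = 8$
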